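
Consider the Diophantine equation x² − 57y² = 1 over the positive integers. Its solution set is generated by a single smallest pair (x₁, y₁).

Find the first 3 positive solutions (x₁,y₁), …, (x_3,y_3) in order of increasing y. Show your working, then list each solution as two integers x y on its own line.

√57 = [7; 1,1,4,1,1,14, …], period ℓ=6 (even) → k=5
step 0: (7, 1)  from 7·(1,0) + (0,1)
step 1: (8, 1)  from 1·(7,1) + (1,0)
step 2: (15, 2)  from 1·(8,1) + (7,1)
…
step 4: (83, 11)  from 1·(68,9) + (15,2)
step 5: (151, 20)  from 1·(83,11) + (68,9)
→ (151, 20).  Check: 151²=22801, 57·20²=22800, difference 1.
(x_2, y_2) = (151·151 + 57·20·20, 151·20 + 20·151) = (45601, 6040)
(x_3, y_3) = (151·45601 + 57·20·6040, 151·6040 + 20·45601) = (13771351, 1824060)

151 20
45601 6040
13771351 1824060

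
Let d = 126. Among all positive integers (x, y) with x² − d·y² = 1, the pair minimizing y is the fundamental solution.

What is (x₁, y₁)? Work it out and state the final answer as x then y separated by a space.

[11; 4,2,4,22] for √126; ℓ=4 ⇒ convergent index 3
step 0: (11, 1)  from 11·(1,0) + (0,1)
step 1: (45, 4)  from 4·(11,1) + (1,0)
step 2: (101, 9)  from 2·(45,4) + (11,1)
step 3: (449, 40)  from 4·(101,9) + (45,4)
→ (449, 40).  Check: 449²=201601, 126·40²=201600, difference 1.

449 40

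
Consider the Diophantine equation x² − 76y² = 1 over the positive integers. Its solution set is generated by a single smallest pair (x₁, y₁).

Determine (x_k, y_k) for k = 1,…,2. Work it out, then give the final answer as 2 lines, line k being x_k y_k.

57799 6630
6681448801 766414740

[8; 1,2,1,1,5,4,5,1,1,2,1,16] for √76; ℓ=12 ⇒ convergent index 11
step 0: (8, 1)  from 8·(1,0) + (0,1)
step 1: (9, 1)  from 1·(8,1) + (1,0)
step 2: (26, 3)  from 2·(9,1) + (8,1)
step 3: (35, 4)  from 1·(26,3) + (9,1)
step 4: (61, 7)  from 1·(35,4) + (26,3)
…
step 8: (8866, 1017)  from 1·(7445,854) + (1421,163)
step 9: (16311, 1871)  from 1·(8866,1017) + (7445,854)
step 10: (41488, 4759)  from 2·(16311,1871) + (8866,1017)
step 11: (57799, 6630)  from 1·(41488,4759) + (16311,1871)
→ (57799, 6630).  Check: 57799²=3340724401, 76·6630²=3340724400, difference 1.
k=2:  x_2 = 57799·57799+76·6630·6630 = 6681448801,  y_2 = 57799·6630+6630·57799 = 766414740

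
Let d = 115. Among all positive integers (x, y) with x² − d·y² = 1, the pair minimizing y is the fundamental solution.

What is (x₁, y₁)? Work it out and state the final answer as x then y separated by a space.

1126 105

[10; 1,2,1,1,1,1,1,2,1,20] for √115; ℓ=10 ⇒ convergent index 9
a_0=10:  p_0=10·1+0=10,  q_0=10·0+1=1
…
a_4=1:  p_4=1·43+32=75,  q_4=1·4+3=7
…
a_8=2:  p_8=2·311+193=815,  q_8=2·29+18=76
a_9=1:  p_9=1·815+311=1126,  q_9=1·76+29=105
fundamental: x₁=1126, y₁=105  (since 1267876 − 115·11025 = 1)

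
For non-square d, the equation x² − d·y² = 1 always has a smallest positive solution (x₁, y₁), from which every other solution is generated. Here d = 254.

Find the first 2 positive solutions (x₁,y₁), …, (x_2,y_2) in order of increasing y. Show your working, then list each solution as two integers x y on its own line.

[15; 1,14,1,30] for √254; ℓ=4 ⇒ convergent index 3
a_0=15:  p_0=15·1+0=15,  q_0=15·0+1=1
a_1=1:  p_1=1·15+1=16,  q_1=1·1+0=1
a_2=14:  p_2=14·16+15=239,  q_2=14·1+1=15
a_3=1:  p_3=1·239+16=255,  q_3=1·15+1=16
(x₁, y₁) = (255, 16);  255² − 254·16² = 1 ✓
(x_2, y_2) = (255·255 + 254·16·16, 255·16 + 16·255) = (130049, 8160)

255 16
130049 8160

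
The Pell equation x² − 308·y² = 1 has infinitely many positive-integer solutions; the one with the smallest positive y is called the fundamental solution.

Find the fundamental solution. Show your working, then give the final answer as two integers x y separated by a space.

351 20

[17; 1,1,4,1,1,34] for √308; ℓ=6 ⇒ convergent index 5
step 0: (17, 1)  from 17·(1,0) + (0,1)
step 1: (18, 1)  from 1·(17,1) + (1,0)
step 2: (35, 2)  from 1·(18,1) + (17,1)
step 3: (158, 9)  from 4·(35,2) + (18,1)
step 4: (193, 11)  from 1·(158,9) + (35,2)
step 5: (351, 20)  from 1·(193,11) + (158,9)
→ (351, 20).  Check: 351²=123201, 308·20²=123200, difference 1.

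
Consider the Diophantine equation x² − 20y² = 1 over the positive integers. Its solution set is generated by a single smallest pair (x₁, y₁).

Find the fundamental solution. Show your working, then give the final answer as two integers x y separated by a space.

9 2

d=20: √d = [4; 2,8] (ℓ=2, even), read p_1/q_1
k=0  a_k=4  p_k/q_k = 4/1
k=1  a_k=2  p_k/q_k = 9/2
fundamental: x₁=9, y₁=2  (since 81 − 20·4 = 1)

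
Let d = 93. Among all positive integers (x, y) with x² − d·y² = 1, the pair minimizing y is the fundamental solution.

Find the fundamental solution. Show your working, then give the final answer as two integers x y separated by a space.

12151 1260

d=93: √d = [9; 1,1,1,4,6,4,1,1,1,18] (ℓ=10, even), read p_9/q_9
i=0: a=9 ⇒ p=9, q=1
i=1: a=1 ⇒ p=10, q=1
i=2: a=1 ⇒ p=19, q=2
i=3: a=1 ⇒ p=29, q=3
…
i=6: a=4 ⇒ p=3491, q=362
i=7: a=1 ⇒ p=4330, q=449
i=8: a=1 ⇒ p=7821, q=811
i=9: a=1 ⇒ p=12151, q=1260
(x₁, y₁) = (12151, 1260);  12151² − 93·1260² = 1 ✓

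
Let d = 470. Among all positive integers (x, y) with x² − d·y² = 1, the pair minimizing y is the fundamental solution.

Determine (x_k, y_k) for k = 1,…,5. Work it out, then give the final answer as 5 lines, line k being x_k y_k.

[21; 1,2,8,2,1,42] for √470; ℓ=6 ⇒ convergent index 5
a_0=21:  p_0=21·1+0=21,  q_0=21·0+1=1
a_1=1:  p_1=1·21+1=22,  q_1=1·1+0=1
a_2=2:  p_2=2·22+21=65,  q_2=2·1+1=3
a_3=8:  p_3=8·65+22=542,  q_3=8·3+1=25
a_4=2:  p_4=2·542+65=1149,  q_4=2·25+3=53
a_5=1:  p_5=1·1149+542=1691,  q_5=1·53+25=78
fundamental: x₁=1691, y₁=78  (since 2859481 − 470·6084 = 1)
(1691+78√470)^2 = 5718961 + 263796√470
(1691+78√470)^3 = 19341524411 + 892157994√470
(1691+78√470)^4 = 65413029839041 + 3017278071912√470
(1691+78√470)^5 = 221226847574112251 + 10204433547048390√470

1691 78
5718961 263796
19341524411 892157994
65413029839041 3017278071912
221226847574112251 10204433547048390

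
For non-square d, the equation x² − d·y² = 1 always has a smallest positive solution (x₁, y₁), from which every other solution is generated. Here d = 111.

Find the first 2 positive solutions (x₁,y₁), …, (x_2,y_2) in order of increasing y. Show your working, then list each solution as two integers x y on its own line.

295 28
174049 16520

[10; 1,1,6,1,1,20] for √111; ℓ=6 ⇒ convergent index 5
k=0  a_k=10  p_k/q_k = 10/1
…
k=4  a_k=1  p_k/q_k = 158/15
k=5  a_k=1  p_k/q_k = 295/28
→ (295, 28).  Check: 295²=87025, 111·28²=87024, difference 1.
(x_2, y_2) = (295·295 + 111·28·28, 295·28 + 28·295) = (174049, 16520)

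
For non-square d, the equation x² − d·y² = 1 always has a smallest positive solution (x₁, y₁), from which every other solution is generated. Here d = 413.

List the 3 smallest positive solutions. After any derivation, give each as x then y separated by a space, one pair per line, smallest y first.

113399 5580
25718666401 1265532840
5832942102300599 287020317040740

√413 → a₀=20, period (3,9,1,4,1,9,3,40); ℓ=8 even so k=7
i=0: a=20 ⇒ p=20, q=1
…
i=2: a=9 ⇒ p=569, q=28
…
i=4: a=4 ⇒ p=3089, q=152
…
i=6: a=9 ⇒ p=36560, q=1799
i=7: a=3 ⇒ p=113399, q=5580
→ (113399, 5580).  Check: 113399²=12859333201, 413·5580²=12859333200, difference 1.
(113399+5580√413)^2 = 25718666401 + 1265532840√413
(113399+5580√413)^3 = 5832942102300599 + 287020317040740√413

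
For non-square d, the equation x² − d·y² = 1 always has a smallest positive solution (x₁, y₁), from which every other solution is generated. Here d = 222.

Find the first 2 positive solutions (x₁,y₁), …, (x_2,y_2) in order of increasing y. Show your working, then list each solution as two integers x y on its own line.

149 10
44401 2980

[14; 1,8,1,28] for √222; ℓ=4 ⇒ convergent index 3
step 0: (14, 1)  from 14·(1,0) + (0,1)
…
step 2: (134, 9)  from 8·(15,1) + (14,1)
step 3: (149, 10)  from 1·(134,9) + (15,1)
→ (149, 10).  Check: 149²=22201, 222·10²=22200, difference 1.
k=2:  x_2 = 149·149+222·10·10 = 44401,  y_2 = 149·10+10·149 = 2980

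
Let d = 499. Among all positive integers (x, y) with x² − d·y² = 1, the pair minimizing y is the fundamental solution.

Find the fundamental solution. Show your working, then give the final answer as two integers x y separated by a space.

4490 201

[22; 2,1,21,1,2,44] for √499; ℓ=6 ⇒ convergent index 5
a_0=22:  p_0=22·1+0=22,  q_0=22·0+1=1
a_1=2:  p_1=2·22+1=45,  q_1=2·1+0=2
a_2=1:  p_2=1·45+22=67,  q_2=1·2+1=3
…
a_4=1:  p_4=1·1452+67=1519,  q_4=1·65+3=68
a_5=2:  p_5=2·1519+1452=4490,  q_5=2·68+65=201
fundamental: x₁=4490, y₁=201  (since 20160100 − 499·40401 = 1)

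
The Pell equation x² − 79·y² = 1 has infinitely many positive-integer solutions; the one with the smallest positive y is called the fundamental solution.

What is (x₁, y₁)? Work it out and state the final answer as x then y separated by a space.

80 9

[8; 1,7,1,16] for √79; ℓ=4 ⇒ convergent index 3
i=0: a=8 ⇒ p=8, q=1
i=1: a=1 ⇒ p=9, q=1
i=2: a=7 ⇒ p=71, q=8
i=3: a=1 ⇒ p=80, q=9
(x₁, y₁) = (80, 9);  80² − 79·9² = 1 ✓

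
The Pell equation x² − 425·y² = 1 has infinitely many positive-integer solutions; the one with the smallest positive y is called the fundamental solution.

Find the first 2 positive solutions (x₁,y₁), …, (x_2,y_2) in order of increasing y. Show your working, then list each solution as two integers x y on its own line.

√425 = [20; 1,1,1,1,1,1,40, …], period ℓ=7 (odd) → k=13
k=0  a_k=20  p_k/q_k = 20/1
…
k=2  a_k=1  p_k/q_k = 41/2
…
k=8  a_k=1  p_k/q_k = 11153/541
…
k=11  a_k=1  p_k/q_k = 55229/2679
k=12  a_k=1  p_k/q_k = 88420/4289
k=13  a_k=1  p_k/q_k = 143649/6968
(x₁, y₁) = (143649, 6968);  143649² − 425·6968² = 1 ✓
n=2: (143649,6968)∘(143649,6968) = (143649·143649+425·6968·6968, 143649·6968+6968·143649) = (41270070401,2001892464)

143649 6968
41270070401 2001892464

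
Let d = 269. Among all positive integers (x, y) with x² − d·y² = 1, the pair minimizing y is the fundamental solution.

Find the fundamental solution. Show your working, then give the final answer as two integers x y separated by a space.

√269 → a₀=16, period (2,2,32); ℓ=3 odd so k=5
a_0=16:  p_0=16·1+0=16,  q_0=16·0+1=1
…
a_3=32:  p_3=32·82+33=2657,  q_3=32·5+2=162
a_4=2:  p_4=2·2657+82=5396,  q_4=2·162+5=329
a_5=2:  p_5=2·5396+2657=13449,  q_5=2·329+162=820
fundamental: x₁=13449, y₁=820  (since 180875601 − 269·672400 = 1)

13449 820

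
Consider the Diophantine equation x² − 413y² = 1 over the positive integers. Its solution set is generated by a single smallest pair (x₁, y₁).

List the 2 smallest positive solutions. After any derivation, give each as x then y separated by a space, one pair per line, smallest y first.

√413 = [20; 3,9,1,4,1,9,3,40, …], period ℓ=8 (even) → k=7
step 0: (20, 1)  from 20·(1,0) + (0,1)
step 1: (61, 3)  from 3·(20,1) + (1,0)
step 2: (569, 28)  from 9·(61,3) + (20,1)
…
step 4: (3089, 152)  from 4·(630,31) + (569,28)
…
step 6: (36560, 1799)  from 9·(3719,183) + (3089,152)
step 7: (113399, 5580)  from 3·(36560,1799) + (3719,183)
(x₁, y₁) = (113399, 5580);  113399² − 413·5580² = 1 ✓
(113399+5580√413)^2 = 25718666401 + 1265532840√413

113399 5580
25718666401 1265532840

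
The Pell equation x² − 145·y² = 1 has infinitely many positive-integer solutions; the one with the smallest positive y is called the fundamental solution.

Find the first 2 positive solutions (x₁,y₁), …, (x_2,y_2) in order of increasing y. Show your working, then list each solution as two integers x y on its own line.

d=145: √d = [12; 24] (ℓ=1, odd), read p_1/q_1
i=0: a=12 ⇒ p=12, q=1
i=1: a=24 ⇒ p=289, q=24
(x₁, y₁) = (289, 24);  289² − 145·24² = 1 ✓
n=2: (289,24)∘(289,24) = (289·289+145·24·24, 289·24+24·289) = (167041,13872)

289 24
167041 13872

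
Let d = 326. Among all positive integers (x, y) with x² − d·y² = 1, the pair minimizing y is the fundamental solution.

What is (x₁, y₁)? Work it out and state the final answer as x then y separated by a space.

325 18

√326 = [18; 18,36, …], period ℓ=2 (even) → k=1
i=0: a=18 ⇒ p=18, q=1
i=1: a=18 ⇒ p=325, q=18
fundamental: x₁=325, y₁=18  (since 105625 − 326·324 = 1)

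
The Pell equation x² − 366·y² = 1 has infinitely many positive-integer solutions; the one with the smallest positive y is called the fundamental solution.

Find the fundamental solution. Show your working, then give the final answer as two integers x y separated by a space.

√366 = [19; 7,1,1,1,2,12,2,1,1,1,7,38, …], period ℓ=12 (even) → k=11
i=0: a=19 ⇒ p=19, q=1
i=1: a=7 ⇒ p=134, q=7
i=2: a=1 ⇒ p=153, q=8
…
i=5: a=2 ⇒ p=1167, q=61
…
i=8: a=1 ⇒ p=44499, q=2326
i=9: a=1 ⇒ p=74554, q=3897
i=10: a=1 ⇒ p=119053, q=6223
i=11: a=7 ⇒ p=907925, q=47458
fundamental: x₁=907925, y₁=47458  (since 824327805625 − 366·2252261764 = 1)

907925 47458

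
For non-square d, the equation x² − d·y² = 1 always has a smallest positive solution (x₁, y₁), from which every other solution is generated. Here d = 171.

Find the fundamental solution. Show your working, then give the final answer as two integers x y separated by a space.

√171 = [13; 13,26, …], period ℓ=2 (even) → k=1
k=0  a_k=13  p_k/q_k = 13/1
k=1  a_k=13  p_k/q_k = 170/13
(x₁, y₁) = (170, 13);  170² − 171·13² = 1 ✓

170 13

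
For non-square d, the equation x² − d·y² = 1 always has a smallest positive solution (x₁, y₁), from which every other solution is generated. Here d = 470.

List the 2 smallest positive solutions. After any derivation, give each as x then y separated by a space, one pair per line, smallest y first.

1691 78
5718961 263796

[21; 1,2,8,2,1,42] for √470; ℓ=6 ⇒ convergent index 5
step 0: (21, 1)  from 21·(1,0) + (0,1)
step 1: (22, 1)  from 1·(21,1) + (1,0)
…
step 4: (1149, 53)  from 2·(542,25) + (65,3)
step 5: (1691, 78)  from 1·(1149,53) + (542,25)
fundamental: x₁=1691, y₁=78  (since 2859481 − 470·6084 = 1)
k=2:  x_2 = 1691·1691+470·78·78 = 5718961,  y_2 = 1691·78+78·1691 = 263796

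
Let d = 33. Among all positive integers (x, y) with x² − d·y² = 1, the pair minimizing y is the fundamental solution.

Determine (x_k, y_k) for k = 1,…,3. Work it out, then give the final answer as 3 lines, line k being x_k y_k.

23 4
1057 184
48599 8460

d=33: √d = [5; 1,2,1,10] (ℓ=4, even), read p_3/q_3
k=0  a_k=5  p_k/q_k = 5/1
k=1  a_k=1  p_k/q_k = 6/1
k=2  a_k=2  p_k/q_k = 17/3
k=3  a_k=1  p_k/q_k = 23/4
fundamental: x₁=23, y₁=4  (since 529 − 33·16 = 1)
k=2:  x_2 = 23·23+33·4·4 = 1057,  y_2 = 23·4+4·23 = 184
k=3:  x_3 = 23·1057+33·4·184 = 48599,  y_3 = 23·184+4·1057 = 8460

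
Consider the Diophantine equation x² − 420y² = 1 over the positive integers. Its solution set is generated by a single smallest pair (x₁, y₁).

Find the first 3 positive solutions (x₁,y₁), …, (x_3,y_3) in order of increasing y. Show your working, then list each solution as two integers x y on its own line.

√420 = [20; 2,40, …], period ℓ=2 (even) → k=1
i=0: a=20 ⇒ p=20, q=1
i=1: a=2 ⇒ p=41, q=2
(x₁, y₁) = (41, 2);  41² − 420·2² = 1 ✓
k=2:  x_2 = 41·41+420·2·2 = 3361,  y_2 = 41·2+2·41 = 164
k=3:  x_3 = 41·3361+420·2·164 = 275561,  y_3 = 41·164+2·3361 = 13446

41 2
3361 164
275561 13446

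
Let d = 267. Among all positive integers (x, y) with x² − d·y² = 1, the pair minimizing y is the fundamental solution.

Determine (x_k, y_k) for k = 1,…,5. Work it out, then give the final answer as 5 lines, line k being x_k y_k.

√267 → a₀=16, period (2,1,15,1,2,32); ℓ=6 even so k=5
i=0: a=16 ⇒ p=16, q=1
i=1: a=2 ⇒ p=33, q=2
i=2: a=1 ⇒ p=49, q=3
…
i=4: a=1 ⇒ p=817, q=50
i=5: a=2 ⇒ p=2402, q=147
→ (2402, 147).  Check: 2402²=5769604, 267·147²=5769603, difference 1.
(2402+147√267)^2 = 11539207 + 706188√267
(2402+147√267)^3 = 55434348026 + 3392527005√267
(2402+147√267)^4 = 266306596377697 + 16297699025832√267
(2402+147√267)^5 = 1279336833564108362 + 78294142727569923√267

2402 147
11539207 706188
55434348026 3392527005
266306596377697 16297699025832
1279336833564108362 78294142727569923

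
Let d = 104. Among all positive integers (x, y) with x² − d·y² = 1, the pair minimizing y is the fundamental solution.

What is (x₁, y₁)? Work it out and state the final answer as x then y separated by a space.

[10; 5,20] for √104; ℓ=2 ⇒ convergent index 1
a_0=10:  p_0=10·1+0=10,  q_0=10·0+1=1
a_1=5:  p_1=5·10+1=51,  q_1=5·1+0=5
(x₁, y₁) = (51, 5);  51² − 104·5² = 1 ✓

51 5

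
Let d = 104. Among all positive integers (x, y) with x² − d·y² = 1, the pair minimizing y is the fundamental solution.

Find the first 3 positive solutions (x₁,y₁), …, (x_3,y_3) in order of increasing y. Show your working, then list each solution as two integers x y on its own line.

51 5
5201 510
530451 52015

√104 → a₀=10, period (5,20); ℓ=2 even so k=1
step 0: (10, 1)  from 10·(1,0) + (0,1)
step 1: (51, 5)  from 5·(10,1) + (1,0)
→ (51, 5).  Check: 51²=2601, 104·5²=2600, difference 1.
(51+5√104)^2 = 5201 + 510√104
(51+5√104)^3 = 530451 + 52015√104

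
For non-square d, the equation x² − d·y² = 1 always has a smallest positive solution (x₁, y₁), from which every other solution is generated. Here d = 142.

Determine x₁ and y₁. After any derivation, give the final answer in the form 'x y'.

143 12

[11; 1,10,1,22] for √142; ℓ=4 ⇒ convergent index 3
a_0=11:  p_0=11·1+0=11,  q_0=11·0+1=1
a_1=1:  p_1=1·11+1=12,  q_1=1·1+0=1
a_2=10:  p_2=10·12+11=131,  q_2=10·1+1=11
a_3=1:  p_3=1·131+12=143,  q_3=1·11+1=12
(x₁, y₁) = (143, 12);  143² − 142·12² = 1 ✓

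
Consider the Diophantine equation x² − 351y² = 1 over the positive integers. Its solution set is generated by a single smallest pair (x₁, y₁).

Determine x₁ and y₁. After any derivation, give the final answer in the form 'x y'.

62425 3332

[18; 1,2,1,3,2,2,2,3,1,2,1,36] for √351; ℓ=12 ⇒ convergent index 11
i=0: a=18 ⇒ p=18, q=1
…
i=5: a=2 ⇒ p=637, q=34
i=6: a=2 ⇒ p=1555, q=83
i=7: a=2 ⇒ p=3747, q=200
…
i=10: a=2 ⇒ p=45882, q=2449
i=11: a=1 ⇒ p=62425, q=3332
(x₁, y₁) = (62425, 3332);  62425² − 351·3332² = 1 ✓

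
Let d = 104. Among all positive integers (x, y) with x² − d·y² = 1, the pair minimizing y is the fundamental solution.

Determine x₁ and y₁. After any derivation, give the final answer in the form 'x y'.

51 5

√104 → a₀=10, period (5,20); ℓ=2 even so k=1
i=0: a=10 ⇒ p=10, q=1
i=1: a=5 ⇒ p=51, q=5
(x₁, y₁) = (51, 5);  51² − 104·5² = 1 ✓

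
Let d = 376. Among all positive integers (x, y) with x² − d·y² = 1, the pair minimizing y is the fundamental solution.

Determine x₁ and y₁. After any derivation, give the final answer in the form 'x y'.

√376 = [19; 2,1,1,3,1,…,1,2,38, …], period ℓ=16 (even) → k=15
step 0: (19, 1)  from 19·(1,0) + (0,1)
step 1: (39, 2)  from 2·(19,1) + (1,0)
step 2: (58, 3)  from 1·(39,2) + (19,1)
step 3: (97, 5)  from 1·(58,3) + (39,2)
step 4: (349, 18)  from 3·(97,5) + (58,3)
step 5: (446, 23)  from 1·(349,18) + (97,5)
step 6: (1241, 64)  from 2·(446,23) + (349,18)
step 7: (2928, 151)  from 2·(1241,64) + (446,23)
step 8: (12953, 668)  from 4·(2928,151) + (1241,64)
step 9: (28834, 1487)  from 2·(12953,668) + (2928,151)
step 10: (70621, 3642)  from 2·(28834,1487) + (12953,668)
step 11: (99455, 5129)  from 1·(70621,3642) + (28834,1487)
…
step 13: (468441, 24158)  from 1·(368986,19029) + (99455,5129)
step 14: (837427, 43187)  from 1·(468441,24158) + (368986,19029)
step 15: (2143295, 110532)  from 2·(837427,43187) + (468441,24158)
(x₁, y₁) = (2143295, 110532);  2143295² − 376·110532² = 1 ✓

2143295 110532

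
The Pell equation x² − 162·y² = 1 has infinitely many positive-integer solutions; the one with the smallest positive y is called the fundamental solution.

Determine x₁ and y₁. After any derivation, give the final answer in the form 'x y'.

19601 1540

√162 = [12; 1,2,1,2,12,2,1,2,1,24, …], period ℓ=10 (even) → k=9
k=0  a_k=12  p_k/q_k = 12/1
k=1  a_k=1  p_k/q_k = 13/1
k=2  a_k=2  p_k/q_k = 38/3
k=3  a_k=1  p_k/q_k = 51/4
…
k=5  a_k=12  p_k/q_k = 1731/136
k=6  a_k=2  p_k/q_k = 3602/283
k=7  a_k=1  p_k/q_k = 5333/419
k=8  a_k=2  p_k/q_k = 14268/1121
k=9  a_k=1  p_k/q_k = 19601/1540
fundamental: x₁=19601, y₁=1540  (since 384199201 − 162·2371600 = 1)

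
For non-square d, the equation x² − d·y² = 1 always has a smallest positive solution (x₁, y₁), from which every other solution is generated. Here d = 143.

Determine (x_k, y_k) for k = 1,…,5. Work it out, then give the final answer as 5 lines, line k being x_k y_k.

√143 → a₀=11, period (1,22); ℓ=2 even so k=1
i=0: a=11 ⇒ p=11, q=1
i=1: a=1 ⇒ p=12, q=1
fundamental: x₁=12, y₁=1  (since 144 − 143·1 = 1)
(x_2, y_2) = (12·12 + 143·1·1, 12·1 + 1·12) = (287, 24)
(x_3, y_3) = (12·287 + 143·1·24, 12·24 + 1·287) = (6876, 575)
(x_4, y_4) = (12·6876 + 143·1·575, 12·575 + 1·6876) = (164737, 13776)
(x_5, y_5) = (12·164737 + 143·1·13776, 12·13776 + 1·164737) = (3946812, 330049)

12 1
287 24
6876 575
164737 13776
3946812 330049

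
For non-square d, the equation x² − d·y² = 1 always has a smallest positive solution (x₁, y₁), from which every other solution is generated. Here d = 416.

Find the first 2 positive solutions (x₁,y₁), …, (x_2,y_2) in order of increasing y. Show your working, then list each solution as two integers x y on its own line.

5201 255
54100801 2652510

d=416: √d = [20; 2,1,1,9,1,1,2,40] (ℓ=8, even), read p_7/q_7
k=0  a_k=20  p_k/q_k = 20/1
k=1  a_k=2  p_k/q_k = 41/2
…
k=4  a_k=9  p_k/q_k = 979/48
k=5  a_k=1  p_k/q_k = 1081/53
k=6  a_k=1  p_k/q_k = 2060/101
k=7  a_k=2  p_k/q_k = 5201/255
(x₁, y₁) = (5201, 255);  5201² − 416·255² = 1 ✓
(x_2, y_2) = (5201·5201 + 416·255·255, 5201·255 + 255·5201) = (54100801, 2652510)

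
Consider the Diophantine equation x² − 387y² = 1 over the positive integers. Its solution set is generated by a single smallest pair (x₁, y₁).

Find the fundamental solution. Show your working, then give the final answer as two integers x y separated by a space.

√387 → a₀=19, period (1,2,19,2,1,38); ℓ=6 even so k=5
a_0=19:  p_0=19·1+0=19,  q_0=19·0+1=1
…
a_3=19:  p_3=19·59+20=1141,  q_3=19·3+1=58
a_4=2:  p_4=2·1141+59=2341,  q_4=2·58+3=119
a_5=1:  p_5=1·2341+1141=3482,  q_5=1·119+58=177
→ (3482, 177).  Check: 3482²=12124324, 387·177²=12124323, difference 1.

3482 177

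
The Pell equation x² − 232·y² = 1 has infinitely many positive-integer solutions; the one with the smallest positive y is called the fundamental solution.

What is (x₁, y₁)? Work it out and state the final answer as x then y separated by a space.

√232 → a₀=15, period (4,3,7,3,4,30); ℓ=6 even so k=5
k=0  a_k=15  p_k/q_k = 15/1
…
k=2  a_k=3  p_k/q_k = 198/13
…
k=4  a_k=3  p_k/q_k = 4539/298
k=5  a_k=4  p_k/q_k = 19603/1287
fundamental: x₁=19603, y₁=1287  (since 384277609 − 232·1656369 = 1)

19603 1287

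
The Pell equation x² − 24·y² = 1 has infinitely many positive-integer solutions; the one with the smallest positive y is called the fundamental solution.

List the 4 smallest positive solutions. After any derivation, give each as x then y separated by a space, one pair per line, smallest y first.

5 1
49 10
485 99
4801 980

√24 = [4; 1,8, …], period ℓ=2 (even) → k=1
step 0: (4, 1)  from 4·(1,0) + (0,1)
step 1: (5, 1)  from 1·(4,1) + (1,0)
fundamental: x₁=5, y₁=1  (since 25 − 24·1 = 1)
(5+1√24)^2 = 49 + 10√24
(5+1√24)^3 = 485 + 99√24
(5+1√24)^4 = 4801 + 980√24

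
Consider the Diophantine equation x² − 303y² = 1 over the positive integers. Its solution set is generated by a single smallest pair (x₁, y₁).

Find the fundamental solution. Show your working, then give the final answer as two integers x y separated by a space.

[17; 2,2,5,2,2,34] for √303; ℓ=6 ⇒ convergent index 5
k=0  a_k=17  p_k/q_k = 17/1
k=1  a_k=2  p_k/q_k = 35/2
k=2  a_k=2  p_k/q_k = 87/5
k=3  a_k=5  p_k/q_k = 470/27
k=4  a_k=2  p_k/q_k = 1027/59
k=5  a_k=2  p_k/q_k = 2524/145
(x₁, y₁) = (2524, 145);  2524² − 303·145² = 1 ✓

2524 145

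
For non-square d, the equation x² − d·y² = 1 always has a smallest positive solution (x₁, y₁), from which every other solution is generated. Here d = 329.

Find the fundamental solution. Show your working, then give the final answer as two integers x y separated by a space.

2376415 131016

√329 = [18; 7,4,2,1,1,4,1,1,2,4,7,36, …], period ℓ=12 (even) → k=11
step 0: (18, 1)  from 18·(1,0) + (0,1)
step 1: (127, 7)  from 7·(18,1) + (1,0)
…
step 5: (2884, 159)  from 1·(1705,94) + (1179,65)
step 6: (13241, 730)  from 4·(2884,159) + (1705,94)
…
step 9: (74857, 4127)  from 2·(29366,1619) + (16125,889)
step 10: (328794, 18127)  from 4·(74857,4127) + (29366,1619)
step 11: (2376415, 131016)  from 7·(328794,18127) + (74857,4127)
fundamental: x₁=2376415, y₁=131016  (since 5647348252225 − 329·17165192256 = 1)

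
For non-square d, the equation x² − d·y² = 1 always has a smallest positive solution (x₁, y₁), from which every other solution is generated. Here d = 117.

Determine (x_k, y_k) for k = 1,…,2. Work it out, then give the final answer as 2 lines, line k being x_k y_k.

649 60
842401 77880

d=117: √d = [10; 1,4,2,4,1,20] (ℓ=6, even), read p_5/q_5
k=0  a_k=10  p_k/q_k = 10/1
k=1  a_k=1  p_k/q_k = 11/1
k=2  a_k=4  p_k/q_k = 54/5
k=3  a_k=2  p_k/q_k = 119/11
k=4  a_k=4  p_k/q_k = 530/49
k=5  a_k=1  p_k/q_k = 649/60
(x₁, y₁) = (649, 60);  649² − 117·60² = 1 ✓
k=2:  x_2 = 649·649+117·60·60 = 842401,  y_2 = 649·60+60·649 = 77880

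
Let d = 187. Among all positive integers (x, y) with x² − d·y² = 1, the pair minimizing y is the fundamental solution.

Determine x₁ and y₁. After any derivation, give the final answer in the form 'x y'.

1682 123

d=187: √d = [13; 1,2,13,2,1,26] (ℓ=6, even), read p_5/q_5
a_0=13:  p_0=13·1+0=13,  q_0=13·0+1=1
a_1=1:  p_1=1·13+1=14,  q_1=1·1+0=1
a_2=2:  p_2=2·14+13=41,  q_2=2·1+1=3
a_3=13:  p_3=13·41+14=547,  q_3=13·3+1=40
a_4=2:  p_4=2·547+41=1135,  q_4=2·40+3=83
a_5=1:  p_5=1·1135+547=1682,  q_5=1·83+40=123
→ (1682, 123).  Check: 1682²=2829124, 187·123²=2829123, difference 1.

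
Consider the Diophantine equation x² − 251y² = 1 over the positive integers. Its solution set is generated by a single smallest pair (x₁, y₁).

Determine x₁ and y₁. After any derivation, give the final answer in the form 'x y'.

3674890 231957

[15; 1,5,2,1,2,…,5,1,30] for √251; ℓ=14 ⇒ convergent index 13
a_0=15:  p_0=15·1+0=15,  q_0=15·0+1=1
…
a_5=2:  p_5=2·301+206=808,  q_5=2·19+13=51
…
a_7=15:  p_7=15·1917+808=29563,  q_7=15·121+51=1866
…
a_9=2:  p_9=2·61043+29563=151649,  q_9=2·3853+1866=9572
…
a_12=5:  p_12=5·577033+212692=3097857,  q_12=5·36422+13425=195535
a_13=1:  p_13=1·3097857+577033=3674890,  q_13=1·195535+36422=231957
→ (3674890, 231957).  Check: 3674890²=13504816512100, 251·231957²=13504816512099, difference 1.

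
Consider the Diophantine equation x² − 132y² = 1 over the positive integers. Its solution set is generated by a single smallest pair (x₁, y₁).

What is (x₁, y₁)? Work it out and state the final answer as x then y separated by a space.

23 2

√132 = [11; 2,22, …], period ℓ=2 (even) → k=1
i=0: a=11 ⇒ p=11, q=1
i=1: a=2 ⇒ p=23, q=2
fundamental: x₁=23, y₁=2  (since 529 − 132·4 = 1)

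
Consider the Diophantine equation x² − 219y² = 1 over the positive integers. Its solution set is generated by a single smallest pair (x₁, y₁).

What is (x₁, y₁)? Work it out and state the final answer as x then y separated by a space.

√219 = [14; 1,3,1,28, …], period ℓ=4 (even) → k=3
k=0  a_k=14  p_k/q_k = 14/1
k=1  a_k=1  p_k/q_k = 15/1
k=2  a_k=3  p_k/q_k = 59/4
k=3  a_k=1  p_k/q_k = 74/5
→ (74, 5).  Check: 74²=5476, 219·5²=5475, difference 1.

74 5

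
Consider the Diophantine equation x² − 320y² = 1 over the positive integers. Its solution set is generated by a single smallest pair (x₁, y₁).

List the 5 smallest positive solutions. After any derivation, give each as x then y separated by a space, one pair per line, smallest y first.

161 9
51841 2898
16692641 933147
5374978561 300470436
1730726404001 96750547245

d=320: √d = [17; 1,7,1,34] (ℓ=4, even), read p_3/q_3
a_0=17:  p_0=17·1+0=17,  q_0=17·0+1=1
…
a_2=7:  p_2=7·18+17=143,  q_2=7·1+1=8
a_3=1:  p_3=1·143+18=161,  q_3=1·8+1=9
(x₁, y₁) = (161, 9);  161² − 320·9² = 1 ✓
n=2: (161,9)∘(161,9) = (161·161+320·9·9, 161·9+9·161) = (51841,2898)
n=3: (51841,2898)∘(161,9) = (161·51841+320·9·2898, 161·2898+9·51841) = (16692641,933147)
n=4: (16692641,933147)∘(161,9) = (161·16692641+320·9·933147, 161·933147+9·16692641) = (5374978561,300470436)
n=5: (5374978561,300470436)∘(161,9) = (161·5374978561+320·9·300470436, 161·300470436+9·5374978561) = (1730726404001,96750547245)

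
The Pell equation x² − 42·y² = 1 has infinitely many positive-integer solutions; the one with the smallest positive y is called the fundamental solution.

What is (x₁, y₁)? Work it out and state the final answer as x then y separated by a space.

√42 = [6; 2,12, …], period ℓ=2 (even) → k=1
i=0: a=6 ⇒ p=6, q=1
i=1: a=2 ⇒ p=13, q=2
fundamental: x₁=13, y₁=2  (since 169 − 42·4 = 1)

13 2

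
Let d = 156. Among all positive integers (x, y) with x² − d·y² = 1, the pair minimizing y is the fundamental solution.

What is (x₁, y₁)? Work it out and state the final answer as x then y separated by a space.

[12; 2,24] for √156; ℓ=2 ⇒ convergent index 1
a_0=12:  p_0=12·1+0=12,  q_0=12·0+1=1
a_1=2:  p_1=2·12+1=25,  q_1=2·1+0=2
(x₁, y₁) = (25, 2);  25² − 156·2² = 1 ✓

25 2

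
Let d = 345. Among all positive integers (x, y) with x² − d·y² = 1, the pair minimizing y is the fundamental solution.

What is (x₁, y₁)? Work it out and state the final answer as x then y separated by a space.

[18; 1,1,2,1,6,1,2,1,1,36] for √345; ℓ=10 ⇒ convergent index 9
step 0: (18, 1)  from 18·(1,0) + (0,1)
…
step 6: (1003, 54)  from 1·(873,47) + (130,7)
…
step 8: (3882, 209)  from 1·(2879,155) + (1003,54)
step 9: (6761, 364)  from 1·(3882,209) + (2879,155)
fundamental: x₁=6761, y₁=364  (since 45711121 − 345·132496 = 1)

6761 364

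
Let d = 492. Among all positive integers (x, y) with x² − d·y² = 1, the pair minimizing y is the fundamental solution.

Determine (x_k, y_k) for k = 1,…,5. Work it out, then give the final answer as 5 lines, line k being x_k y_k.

d=492: √d = [22; 5,1,1,10,1,1,5,44] (ℓ=8, even), read p_7/q_7
i=0: a=22 ⇒ p=22, q=1
i=1: a=5 ⇒ p=111, q=5
…
i=5: a=1 ⇒ p=2817, q=127
i=6: a=1 ⇒ p=5390, q=243
i=7: a=5 ⇒ p=29767, q=1342
(x₁, y₁) = (29767, 1342);  29767² − 492·1342² = 1 ✓
n=2: (29767,1342)∘(29767,1342) = (29767·29767+492·1342·1342, 29767·1342+1342·29767) = (1772148577,79894628)
n=3: (1772148577,79894628)∘(29767,1342) = (29767·1772148577+492·1342·79894628, 29767·79894628+1342·1772148577) = (105503093353351,4756446782010)
n=4: (105503093353351,4756446782010)∘(29767,1342) = (29767·105503093353351+492·1342·4756446782010, 29767·4756446782010+1342·105503093353351) = (6281021157926249857,283170302640288712)
n=5: (6281021157926249857,283170302640288712)∘(29767,1342) = (29767·6281021157926249857+492·1342·283170302640288712, 29767·283170302640288712+1342·6281021157926249857) = (373934313510478265633287,16858260792630501398198)

29767 1342
1772148577 79894628
105503093353351 4756446782010
6281021157926249857 283170302640288712
373934313510478265633287 16858260792630501398198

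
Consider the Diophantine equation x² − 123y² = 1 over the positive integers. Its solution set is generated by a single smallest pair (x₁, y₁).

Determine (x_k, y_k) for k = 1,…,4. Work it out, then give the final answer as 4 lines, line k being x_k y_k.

√123 = [11; 11,22, …], period ℓ=2 (even) → k=1
i=0: a=11 ⇒ p=11, q=1
i=1: a=11 ⇒ p=122, q=11
fundamental: x₁=122, y₁=11  (since 14884 − 123·121 = 1)
(122+11√123)^2 = 29767 + 2684√123
(122+11√123)^3 = 7263026 + 654885√123
(122+11√123)^4 = 1772148577 + 159789256√123

122 11
29767 2684
7263026 654885
1772148577 159789256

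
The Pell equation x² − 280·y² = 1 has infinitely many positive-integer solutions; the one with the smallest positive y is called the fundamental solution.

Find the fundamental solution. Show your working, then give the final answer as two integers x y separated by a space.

251 15

√280 → a₀=16, period (1,2,1,2,1,32); ℓ=6 even so k=5
step 0: (16, 1)  from 16·(1,0) + (0,1)
…
step 4: (184, 11)  from 2·(67,4) + (50,3)
step 5: (251, 15)  from 1·(184,11) + (67,4)
(x₁, y₁) = (251, 15);  251² − 280·15² = 1 ✓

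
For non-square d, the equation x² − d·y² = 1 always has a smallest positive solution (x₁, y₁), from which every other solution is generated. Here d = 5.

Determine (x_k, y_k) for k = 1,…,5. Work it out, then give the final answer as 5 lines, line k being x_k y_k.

9 4
161 72
2889 1292
51841 23184
930249 416020

d=5: √d = [2; 4] (ℓ=1, odd), read p_1/q_1
i=0: a=2 ⇒ p=2, q=1
i=1: a=4 ⇒ p=9, q=4
→ (9, 4).  Check: 9²=81, 5·4²=80, difference 1.
k=2:  x_2 = 9·9+5·4·4 = 161,  y_2 = 9·4+4·9 = 72
k=3:  x_3 = 9·161+5·4·72 = 2889,  y_3 = 9·72+4·161 = 1292
k=4:  x_4 = 9·2889+5·4·1292 = 51841,  y_4 = 9·1292+4·2889 = 23184
k=5:  x_5 = 9·51841+5·4·23184 = 930249,  y_5 = 9·23184+4·51841 = 416020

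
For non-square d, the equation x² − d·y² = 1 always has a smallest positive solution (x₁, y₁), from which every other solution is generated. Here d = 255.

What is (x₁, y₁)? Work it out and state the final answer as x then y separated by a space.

16 1

d=255: √d = [15; 1,30] (ℓ=2, even), read p_1/q_1
k=0  a_k=15  p_k/q_k = 15/1
k=1  a_k=1  p_k/q_k = 16/1
(x₁, y₁) = (16, 1);  16² − 255·1² = 1 ✓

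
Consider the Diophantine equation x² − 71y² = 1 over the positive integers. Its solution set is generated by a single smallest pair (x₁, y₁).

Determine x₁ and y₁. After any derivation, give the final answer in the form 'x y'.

[8; 2,2,1,7,1,2,2,16] for √71; ℓ=8 ⇒ convergent index 7
step 0: (8, 1)  from 8·(1,0) + (0,1)
step 1: (17, 2)  from 2·(8,1) + (1,0)
step 2: (42, 5)  from 2·(17,2) + (8,1)
…
step 4: (455, 54)  from 7·(59,7) + (42,5)
step 5: (514, 61)  from 1·(455,54) + (59,7)
step 6: (1483, 176)  from 2·(514,61) + (455,54)
step 7: (3480, 413)  from 2·(1483,176) + (514,61)
fundamental: x₁=3480, y₁=413  (since 12110400 − 71·170569 = 1)

3480 413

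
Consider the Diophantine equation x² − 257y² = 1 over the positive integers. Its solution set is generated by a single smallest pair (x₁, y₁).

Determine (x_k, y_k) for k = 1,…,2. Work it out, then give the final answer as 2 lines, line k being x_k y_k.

d=257: √d = [16; 32] (ℓ=1, odd), read p_1/q_1
k=0  a_k=16  p_k/q_k = 16/1
k=1  a_k=32  p_k/q_k = 513/32
(x₁, y₁) = (513, 32);  513² − 257·32² = 1 ✓
k=2:  x_2 = 513·513+257·32·32 = 526337,  y_2 = 513·32+32·513 = 32832

513 32
526337 32832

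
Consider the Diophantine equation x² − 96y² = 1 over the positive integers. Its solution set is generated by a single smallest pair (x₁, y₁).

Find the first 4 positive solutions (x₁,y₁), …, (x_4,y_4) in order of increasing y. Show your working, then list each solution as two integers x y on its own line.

49 5
4801 490
470449 48015
46099201 4704980

√96 → a₀=9, period (1,3,1,18); ℓ=4 even so k=3
k=0  a_k=9  p_k/q_k = 9/1
…
k=2  a_k=3  p_k/q_k = 39/4
k=3  a_k=1  p_k/q_k = 49/5
→ (49, 5).  Check: 49²=2401, 96·5²=2400, difference 1.
(49+5√96)^2 = 4801 + 490√96
(49+5√96)^3 = 470449 + 48015√96
(49+5√96)^4 = 46099201 + 4704980√96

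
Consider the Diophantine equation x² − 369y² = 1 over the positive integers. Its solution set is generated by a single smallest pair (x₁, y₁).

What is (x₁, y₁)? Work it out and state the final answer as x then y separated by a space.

d=369: √d = [19; 4,1,3,2,7,4,7,2,3,1,4,38] (ℓ=12, even), read p_11/q_11
i=0: a=19 ⇒ p=19, q=1
i=1: a=4 ⇒ p=77, q=4
i=2: a=1 ⇒ p=96, q=5
…
i=5: a=7 ⇒ p=6147, q=320
i=6: a=4 ⇒ p=25414, q=1323
…
i=8: a=2 ⇒ p=393504, q=20485
…
i=10: a=1 ⇒ p=1758061, q=91521
i=11: a=4 ⇒ p=8396801, q=437120
→ (8396801, 437120).  Check: 8396801²=70506267033601, 369·437120²=70506267033600, difference 1.

8396801 437120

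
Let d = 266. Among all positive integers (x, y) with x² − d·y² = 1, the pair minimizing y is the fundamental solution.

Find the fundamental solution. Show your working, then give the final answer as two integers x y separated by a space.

d=266: √d = [16; 3,4,3,32] (ℓ=4, even), read p_3/q_3
a_0=16:  p_0=16·1+0=16,  q_0=16·0+1=1
…
a_2=4:  p_2=4·49+16=212,  q_2=4·3+1=13
a_3=3:  p_3=3·212+49=685,  q_3=3·13+3=42
(x₁, y₁) = (685, 42);  685² − 266·42² = 1 ✓

685 42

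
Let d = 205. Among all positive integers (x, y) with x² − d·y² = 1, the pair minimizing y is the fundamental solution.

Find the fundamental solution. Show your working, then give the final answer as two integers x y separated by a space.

39689 2772

d=205: √d = [14; 3,6,1,4,1,6,3,28] (ℓ=8, even), read p_7/q_7
k=0  a_k=14  p_k/q_k = 14/1
…
k=4  a_k=4  p_k/q_k = 1532/107
…
k=6  a_k=6  p_k/q_k = 12614/881
k=7  a_k=3  p_k/q_k = 39689/2772
(x₁, y₁) = (39689, 2772);  39689² − 205·2772² = 1 ✓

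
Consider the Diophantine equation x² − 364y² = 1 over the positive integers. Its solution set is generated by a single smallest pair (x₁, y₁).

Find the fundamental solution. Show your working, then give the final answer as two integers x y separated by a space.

4954951 259710

√364 → a₀=19, period (12,1,2,3,1,8,1,3,2,1,12,38); ℓ=12 even so k=11
k=0  a_k=19  p_k/q_k = 19/1
…
k=3  a_k=2  p_k/q_k = 725/38
…
k=6  a_k=8  p_k/q_k = 27607/1447
k=7  a_k=1  p_k/q_k = 30755/1612
k=8  a_k=3  p_k/q_k = 119872/6283
…
k=10  a_k=1  p_k/q_k = 390371/20461
k=11  a_k=12  p_k/q_k = 4954951/259710
(x₁, y₁) = (4954951, 259710);  4954951² − 364·259710² = 1 ✓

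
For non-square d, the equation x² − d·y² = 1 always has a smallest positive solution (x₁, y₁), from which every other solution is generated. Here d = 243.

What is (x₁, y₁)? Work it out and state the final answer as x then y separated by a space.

70226 4505

√243 → a₀=15, period (1,1,2,3,15,3,2,1,1,30); ℓ=10 even so k=9
k=0  a_k=15  p_k/q_k = 15/1
k=1  a_k=1  p_k/q_k = 16/1
…
k=4  a_k=3  p_k/q_k = 265/17
…
k=7  a_k=2  p_k/q_k = 28901/1854
k=8  a_k=1  p_k/q_k = 41325/2651
k=9  a_k=1  p_k/q_k = 70226/4505
(x₁, y₁) = (70226, 4505);  70226² − 243·4505² = 1 ✓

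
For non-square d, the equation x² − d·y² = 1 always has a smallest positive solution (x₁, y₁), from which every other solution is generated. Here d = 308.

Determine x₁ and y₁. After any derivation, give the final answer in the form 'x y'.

351 20

√308 → a₀=17, period (1,1,4,1,1,34); ℓ=6 even so k=5
step 0: (17, 1)  from 17·(1,0) + (0,1)
step 1: (18, 1)  from 1·(17,1) + (1,0)
step 2: (35, 2)  from 1·(18,1) + (17,1)
step 3: (158, 9)  from 4·(35,2) + (18,1)
step 4: (193, 11)  from 1·(158,9) + (35,2)
step 5: (351, 20)  from 1·(193,11) + (158,9)
→ (351, 20).  Check: 351²=123201, 308·20²=123200, difference 1.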